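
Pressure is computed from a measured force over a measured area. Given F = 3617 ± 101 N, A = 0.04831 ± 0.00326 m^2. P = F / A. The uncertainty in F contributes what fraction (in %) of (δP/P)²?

(δP/P)² = (1·δF/F)² + (-1·δA/A)²
  F term: (1×0.0279)² = 0.000780
  A term: (-1×0.0675)² = 0.00455
Total = 0.00533. Share from F = 0.000780/0.00533 = 0.146.

14.6%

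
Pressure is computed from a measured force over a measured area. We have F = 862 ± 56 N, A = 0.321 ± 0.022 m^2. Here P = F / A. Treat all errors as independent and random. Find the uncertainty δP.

254 Pa

Each factor contributes (exponent × relative error)² to (δP/P)²:
  (1·δF/F)² = (1×0.0650)² = 0.00422;  (-1·δA/A)² = (-1×0.0685)² = 0.00470
δP/P = √(0.00892) = 0.0944
P = 2690 Pa, so δP = 0.0944 × 2690 = 254 Pa.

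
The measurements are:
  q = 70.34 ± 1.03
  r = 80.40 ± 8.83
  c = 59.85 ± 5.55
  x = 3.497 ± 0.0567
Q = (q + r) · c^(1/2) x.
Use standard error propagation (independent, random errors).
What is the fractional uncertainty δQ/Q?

Let u = q + r = 150.7. δu = √(δq² + δr²) = √(1.06 + 78.0) = 8.89, so δu/u = 0.0590.
Q is then a monomial in u, c, x:
δQ/Q = √((δu/u)² + (½·δc/c)² + (1·δx/x)²) = √(0.00348 + 0.00215 + 0.000263) = 0.0768

0.0768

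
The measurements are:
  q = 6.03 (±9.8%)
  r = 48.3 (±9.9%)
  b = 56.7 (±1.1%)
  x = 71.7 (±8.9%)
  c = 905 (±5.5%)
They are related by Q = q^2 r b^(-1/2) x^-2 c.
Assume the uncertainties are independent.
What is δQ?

Since Q is a product/quotient, work with relative uncertainties:
  (2·δq/q)² = (2×0.0980)² = 0.0384;  (1·δr/r)² = (1×0.0990)² = 0.00980;  (−½·δb/b)² = (-0.5×0.0110)² = 3.03e-05;  (-2·δx/x)² = (-2×0.0890)² = 0.0317;  (1·δc/c)² = (1×0.0550)² = 0.00302
δQ/Q = √(0.0830) = 0.288
Q = 41.1, so δQ = 0.288 × 41.1 = 11.8.

11.8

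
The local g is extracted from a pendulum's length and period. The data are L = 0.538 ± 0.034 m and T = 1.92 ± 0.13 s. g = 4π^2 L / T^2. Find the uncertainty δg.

0.861 m/s^2

For a monomial g ∝ L, T^-2, fractional errors add in quadrature:
  (1·δL/L)² = (1×0.0632)² = 0.00399;  (-2·δT/T)² = (-2×0.0677)² = 0.0183
δg/g = √(0.0223) = 0.149
g = 5.76 m/s^2, so δg = 0.149 × 5.76 = 0.861 m/s^2.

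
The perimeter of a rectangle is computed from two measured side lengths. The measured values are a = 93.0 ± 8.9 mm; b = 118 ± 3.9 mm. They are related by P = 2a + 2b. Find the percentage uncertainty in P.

4.61%

Absolute uncertainties add in quadrature for a linear combination:
  (2·δa)² = 317;  (2·δb)² = 60.8
δP = √(378) = 19.4 mm
P = 422 mm, so δP/P = 19.4/422 = 0.0461.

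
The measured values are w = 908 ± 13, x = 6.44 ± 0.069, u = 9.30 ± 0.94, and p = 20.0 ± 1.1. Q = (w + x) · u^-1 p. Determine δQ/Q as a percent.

Let h = w + x = 914. δh = √(δw² + δx²) = √(169 + 0.00476) = 13.0, so δh/h = 0.0142.
Q is then a monomial in h, u, p:
δQ/Q = √((δh/h)² + (-1·δu/u)² + (1·δp/p)²) = √(0.000202 + 0.0102 + 0.00303) = 0.116

11.6%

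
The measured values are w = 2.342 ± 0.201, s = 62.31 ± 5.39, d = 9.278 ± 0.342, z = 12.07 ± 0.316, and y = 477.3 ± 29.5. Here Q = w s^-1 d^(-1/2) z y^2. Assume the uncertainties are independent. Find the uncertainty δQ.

5990

Relative error in a monomial: (δQ/Q)² = Σ (nᵢ · δxᵢ/xᵢ)².
  (1·δw/w)² = (1×0.0858)² = 0.00737;  (-1·δs/s)² = (-1×0.0865)² = 0.00748;  (−½·δd/d)² = (-0.5×0.0369)² = 0.000340;  (1·δz/z)² = (1×0.0262)² = 0.000685;  (2·δy/y)² = (2×0.0618)² = 0.0153
δQ/Q = √(0.0312) = 0.177
Q = 33930, so δQ = 0.177 × 33930 = 5990.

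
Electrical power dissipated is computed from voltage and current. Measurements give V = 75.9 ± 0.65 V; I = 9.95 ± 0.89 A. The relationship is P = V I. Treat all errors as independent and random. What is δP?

67.9 W

Since P is a product/quotient, work with relative uncertainties:
  (1·δV/V)² = (1×0.00856)² = 7.33e-05;  (1·δI/I)² = (1×0.0894)² = 0.00800
δP/P = √(0.00807) = 0.0899
P = 755 W, so δP = 0.0899 × 755 = 67.9 W.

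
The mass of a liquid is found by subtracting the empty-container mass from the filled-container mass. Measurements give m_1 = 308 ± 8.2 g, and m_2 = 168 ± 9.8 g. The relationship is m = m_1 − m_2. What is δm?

Absolute uncertainties add in quadrature for a linear combination:
  (δm_1)² = 67.2;  (δm_2)² = 96.0
δm = √(163) = 12.8 g

12.8 g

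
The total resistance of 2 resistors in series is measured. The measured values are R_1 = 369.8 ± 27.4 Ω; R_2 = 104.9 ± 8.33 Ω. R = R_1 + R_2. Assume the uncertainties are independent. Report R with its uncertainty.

R is a linear combination, so absolute uncertainties add in quadrature:
  (δR_1)² = 751;  (δR_2)² = 69.4
δR = √(820) = 28.6 Ω
R = 474.7 Ω.

474.7 ± 28.6 Ω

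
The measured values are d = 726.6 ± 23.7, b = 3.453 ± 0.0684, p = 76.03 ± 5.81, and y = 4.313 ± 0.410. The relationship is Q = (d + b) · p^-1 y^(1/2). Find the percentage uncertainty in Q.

9.57%

Let u = d + b = 730.1. δu = √(δd² + δb²) = √(562 + 0.00468) = 23.7, so δu/u = 0.0325.
Q is then a monomial in u, p, y:
δQ/Q = √((δu/u)² + (-1·δp/p)² + (½·δy/y)²) = √(0.00105 + 0.00584 + 0.00226) = 0.0957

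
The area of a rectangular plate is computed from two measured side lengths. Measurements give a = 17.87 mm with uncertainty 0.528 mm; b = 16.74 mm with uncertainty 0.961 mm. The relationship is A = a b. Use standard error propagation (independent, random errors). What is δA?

19.3 mm^2

Each factor contributes (exponent × relative error)² to (δA/A)²:
  (1·δa/a)² = (1×0.0295)² = 0.000873;  (1·δb/b)² = (1×0.0574)² = 0.00330
δA/A = √(0.00417) = 0.0646
A = 299.1 mm^2, so δA = 0.0646 × 299.1 = 19.3 mm^2.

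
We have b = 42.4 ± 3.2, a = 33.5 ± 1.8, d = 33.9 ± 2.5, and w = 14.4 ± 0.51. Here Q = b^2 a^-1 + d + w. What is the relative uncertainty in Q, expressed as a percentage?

Let p = b^2·a^-1 = 53.7. δp/p = √((2·δb/b)² + (-1·δa/a)²) = √(0.0228 + 0.00289) = 0.160, so δp = 8.60.
Q = p + d + w: δQ = √(δp² + δd² + δw²) = √(73.9 + 6.25 + 0.260) = 8.97
Q = 102, so δQ/Q = 8.97/102 = 0.0880.

8.80%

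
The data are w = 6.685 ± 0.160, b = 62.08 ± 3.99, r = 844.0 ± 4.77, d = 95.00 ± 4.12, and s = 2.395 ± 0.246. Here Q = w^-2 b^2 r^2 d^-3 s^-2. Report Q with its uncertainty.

Relative error in a monomial: (δQ/Q)² = Σ (nᵢ · δxᵢ/xᵢ)².
  (-2·δw/w)² = (-2×0.0239)² = 0.00229;  (2·δb/b)² = (2×0.0643)² = 0.0165;  (2·δr/r)² = (2×0.00565)² = 0.000128;  (-3·δd/d)² = (-3×0.0434)² = 0.0169;  (-2·δs/s)² = (-2×0.103)² = 0.0422
δQ/Q = √(0.0781) = 0.279
Q = 12.49, so δQ = 0.279 × 12.49 = 3.49.

12.49 ± 3.49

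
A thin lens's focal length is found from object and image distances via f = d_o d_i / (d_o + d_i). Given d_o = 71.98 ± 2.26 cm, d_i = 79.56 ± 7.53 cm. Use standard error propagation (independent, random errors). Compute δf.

∂f/∂d_o = (d_i/(d_o+d_i))² = 0.276;  ∂f/∂d_i = (d_o/(d_o+d_i))² = 0.226
δf = √((∂f/∂d_o · δd_o)² + (∂f/∂d_i · δd_i)²) = √(0.388 + 2.89) = 1.81 cm

1.81 cm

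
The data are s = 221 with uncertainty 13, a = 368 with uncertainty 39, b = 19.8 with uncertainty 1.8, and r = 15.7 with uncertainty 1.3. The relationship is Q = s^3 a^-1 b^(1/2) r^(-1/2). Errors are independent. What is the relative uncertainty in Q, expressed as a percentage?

21.5%

Since Q is a product/quotient, work with relative uncertainties:
  (3·δs/s)² = (3×0.0588)² = 0.0311;  (-1·δa/a)² = (-1×0.106)² = 0.0112;  (½·δb/b)² = (0.5×0.0909)² = 0.00207;  (−½·δr/r)² = (-0.5×0.0828)² = 0.00171
δQ/Q = √(0.0462) = 0.215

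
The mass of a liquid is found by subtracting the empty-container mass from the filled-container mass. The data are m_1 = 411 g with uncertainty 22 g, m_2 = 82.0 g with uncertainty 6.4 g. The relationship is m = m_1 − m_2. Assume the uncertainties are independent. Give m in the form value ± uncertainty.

329 ± 22.9 g

Each term contributes (cᵢ δxᵢ)² to (δm)²:
  (δm_1)² = 484;  (δm_2)² = 41.0
δm = √(525) = 22.9 g
m = 329 g.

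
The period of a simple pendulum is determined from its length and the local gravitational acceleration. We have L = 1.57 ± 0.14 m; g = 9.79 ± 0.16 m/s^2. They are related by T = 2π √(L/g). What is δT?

0.114 s

Since T is a product/quotient, work with relative uncertainties:
  (½·δL/L)² = (0.5×0.0892)² = 0.00199;  (−½·δg/g)² = (-0.5×0.0163)² = 6.68e-05
δT/T = √(0.00205) = 0.0453
T = 2.52 s, so δT = 0.0453 × 2.52 = 0.114 s.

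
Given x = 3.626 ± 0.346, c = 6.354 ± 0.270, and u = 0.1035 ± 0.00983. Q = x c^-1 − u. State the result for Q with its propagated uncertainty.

0.4672 ± 0.0604

Let p = x·c^-1 = 0.5707. δp/p = √((1·δx/x)² + (-1·δc/c)²) = √(0.00911 + 0.00181) = 0.104, so δp = 0.0596.
Q = p − u: δQ = √(δp² + δu²) = √(0.00355 + 9.66e-05) = 0.0604
Q = 0.4672.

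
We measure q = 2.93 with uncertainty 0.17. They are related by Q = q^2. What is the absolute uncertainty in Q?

0.996

Q ∝ q^2, so δQ/Q = |2| · δq/q = 2 × 0.0580 = 0.116.
Q = 8.58, so δQ = 0.116 × 8.58 = 0.996.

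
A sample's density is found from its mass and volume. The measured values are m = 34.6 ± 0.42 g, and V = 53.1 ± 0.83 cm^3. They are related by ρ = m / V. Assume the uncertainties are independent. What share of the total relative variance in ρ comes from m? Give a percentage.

37.6%

(δρ/ρ)² = (1·δm/m)² + (-1·δV/V)²
  m term: (1×0.0121)² = 0.000147
  V term: (-1×0.0156)² = 0.000244
Total = 0.000392. Share from m = 0.000147/0.000392 = 0.376.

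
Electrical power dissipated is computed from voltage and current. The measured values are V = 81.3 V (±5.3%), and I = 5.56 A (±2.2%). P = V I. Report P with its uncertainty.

452 ± 25.9 W

P is a product of powers, so relative uncertainties combine in quadrature:
  (1·δV/V)² = (1×0.0530)² = 0.00281;  (1·δI/I)² = (1×0.0220)² = 0.000484
δP/P = √(0.00329) = 0.0574
P = 452 W, so δP = 0.0574 × 452 = 25.9 W.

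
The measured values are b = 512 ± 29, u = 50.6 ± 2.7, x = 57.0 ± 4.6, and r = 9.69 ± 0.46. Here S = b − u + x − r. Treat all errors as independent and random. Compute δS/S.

0.0580

Absolute uncertainties add in quadrature for a linear combination:
  (δb)² = 841;  (δu)² = 7.29;  (δx)² = 21.2;  (δr)² = 0.212
δS = √(870) = 29.5
S = 509, so δS/S = 29.5/509 = 0.0580.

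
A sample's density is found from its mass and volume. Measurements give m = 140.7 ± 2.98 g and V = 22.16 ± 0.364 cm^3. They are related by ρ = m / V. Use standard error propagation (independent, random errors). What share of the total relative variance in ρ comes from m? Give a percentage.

(δρ/ρ)² = (1·δm/m)² + (-1·δV/V)²
  m term: (1×0.0212)² = 0.000449
  V term: (-1×0.0164)² = 0.000270
Total = 0.000718. Share from m = 0.000449/0.000718 = 0.624.

62.4%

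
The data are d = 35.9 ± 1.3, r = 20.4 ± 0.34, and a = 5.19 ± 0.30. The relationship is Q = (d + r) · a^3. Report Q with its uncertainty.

Let u = d + r = 56.3. δu = √(δd² + δr²) = √(1.69 + 0.116) = 1.34, so δu/u = 0.0239.
Q is then a monomial in u, a:
δQ/Q = √((δu/u)² + (3·δa/a)²) = √(0.000570 + 0.0301) = 0.175
Q = 7870, so δQ = 0.175 × 7870 = 1380.

7870 ± 1380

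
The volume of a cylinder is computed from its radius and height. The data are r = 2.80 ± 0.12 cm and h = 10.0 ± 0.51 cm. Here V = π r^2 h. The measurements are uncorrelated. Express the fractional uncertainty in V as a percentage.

Products/powers → add relative errors in quadrature, weighted by exponent:
  (2·δr/r)² = (2×0.0429)² = 0.00735;  (1·δh/h)² = (1×0.0510)² = 0.00260
δV/V = √(0.00995) = 0.0997

9.97%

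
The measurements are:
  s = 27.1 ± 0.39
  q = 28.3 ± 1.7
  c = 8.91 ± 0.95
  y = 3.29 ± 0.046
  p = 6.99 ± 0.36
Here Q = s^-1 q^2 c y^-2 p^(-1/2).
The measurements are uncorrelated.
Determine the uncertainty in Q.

1.52

Each factor contributes (exponent × relative error)² to (δQ/Q)²:
  (-1·δs/s)² = (-1×0.0144)² = 0.000207;  (2·δq/q)² = (2×0.0601)² = 0.0144;  (1·δc/c)² = (1×0.107)² = 0.0114;  (-2·δy/y)² = (-2×0.0140)² = 0.000782;  (−½·δp/p)² = (-0.5×0.0515)² = 0.000663
δQ/Q = √(0.0275) = 0.166
Q = 9.20, so δQ = 0.166 × 9.20 = 1.52.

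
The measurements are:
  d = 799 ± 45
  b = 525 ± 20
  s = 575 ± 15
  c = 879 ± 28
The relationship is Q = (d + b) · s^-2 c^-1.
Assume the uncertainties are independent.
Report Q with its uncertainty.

Let u = d + b = 1320. δu = √(δd² + δb²) = √(2020 + 400) = 49.2, so δu/u = 0.0372.
Q is then a monomial in u, s, c:
δQ/Q = √((δu/u)² + (-2·δs/s)² + (-1·δc/c)²) = √(0.00138 + 0.00272 + 0.00101) = 0.0716
Q = 4.56e-06, so δQ = 0.0716 × 4.56e-06 = 3.26e-07.

(4.56 ± 0.326) × 10^-6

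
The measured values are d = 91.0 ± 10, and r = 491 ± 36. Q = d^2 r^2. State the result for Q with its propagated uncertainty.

Since Q is a product/quotient, work with relative uncertainties:
  (2·δd/d)² = (2×0.110)² = 0.0483;  (2·δr/r)² = (2×0.0733)² = 0.0215
δQ/Q = √(0.0698) = 0.264
Q = 2e+09, so δQ = 0.264 × 2e+09 = 5.27e+08.

(2.00 ± 0.527) × 10^9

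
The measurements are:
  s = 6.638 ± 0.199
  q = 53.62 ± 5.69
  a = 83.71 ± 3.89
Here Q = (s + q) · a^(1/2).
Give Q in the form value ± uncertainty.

551.3 ± 53.6

Let u = s + q = 60.26. δu = √(δs² + δq²) = √(0.0396 + 32.4) = 5.69, so δu/u = 0.0945.
Q is then a monomial in u, a:
δQ/Q = √((δu/u)² + (½·δa/a)²) = √(0.00893 + 0.000540) = 0.0973
Q = 551.3, so δQ = 0.0973 × 551.3 = 53.6.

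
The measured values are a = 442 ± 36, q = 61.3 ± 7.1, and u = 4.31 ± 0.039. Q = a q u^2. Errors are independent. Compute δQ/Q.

Q is a product of powers, so relative uncertainties combine in quadrature:
  (1·δa/a)² = (1×0.0814)² = 0.00663;  (1·δq/q)² = (1×0.116)² = 0.0134;  (2·δu/u)² = (2×0.00905)² = 0.000328
δQ/Q = √(0.0204) = 0.143

0.143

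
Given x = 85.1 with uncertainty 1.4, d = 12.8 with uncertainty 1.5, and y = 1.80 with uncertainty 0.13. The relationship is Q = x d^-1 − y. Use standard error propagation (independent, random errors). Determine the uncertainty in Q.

Let p = x·d^-1 = 6.65. δp/p = √((1·δx/x)² + (-1·δd/d)²) = √(0.000271 + 0.0137) = 0.118, so δp = 0.787.
Q = p − y: δQ = √(δp² + δy²) = √(0.619 + 0.0169) = 0.797

0.797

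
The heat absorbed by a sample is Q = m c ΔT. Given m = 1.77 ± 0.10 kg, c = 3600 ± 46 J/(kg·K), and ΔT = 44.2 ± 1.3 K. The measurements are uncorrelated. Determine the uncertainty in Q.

18300 J

For a monomial Q ∝ m, c, ΔT, fractional errors add in quadrature:
  (1·δm/m)² = (1×0.0565)² = 0.00319;  (1·δc/c)² = (1×0.0128)² = 0.000163;  (1·δΔT/ΔT)² = (1×0.0294)² = 0.000865
δQ/Q = √(0.00422) = 0.0650
Q = 2.82e+05 J, so δQ = 0.0650 × 2.82e+05 = 18300 J.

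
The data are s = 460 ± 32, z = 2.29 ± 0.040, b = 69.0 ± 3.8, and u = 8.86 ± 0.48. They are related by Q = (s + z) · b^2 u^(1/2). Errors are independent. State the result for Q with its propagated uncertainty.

(6.55 ± 0.871) × 10^6

Let w = s + z = 462. δw = √(δs² + δz²) = √(1020 + 0.00160) = 32.0, so δw/w = 0.0692.
Q is then a monomial in w, b, u:
δQ/Q = √((δw/w)² + (2·δb/b)² + (½·δu/u)²) = √(0.00479 + 0.0121 + 0.000734) = 0.133
Q = 6.55e+06, so δQ = 0.133 × 6.55e+06 = 8.71e+05.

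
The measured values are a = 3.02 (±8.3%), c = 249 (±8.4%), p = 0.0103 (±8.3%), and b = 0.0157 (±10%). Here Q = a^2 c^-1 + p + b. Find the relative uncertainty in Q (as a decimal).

Let w = a^2·c^-1 = 0.0366. δw/w = √((2·δa/a)² + (-1·δc/c)²) = √(0.0276 + 0.00706) = 0.186, so δw = 0.00681.
Q = w + p + b: δQ = √(δw² + δp² + δb²) = √(4.64e-05 + 7.31e-07 + 2.46e-06) = 0.00704
Q = 0.0626, so δQ/Q = 0.00704/0.0626 = 0.112.

0.112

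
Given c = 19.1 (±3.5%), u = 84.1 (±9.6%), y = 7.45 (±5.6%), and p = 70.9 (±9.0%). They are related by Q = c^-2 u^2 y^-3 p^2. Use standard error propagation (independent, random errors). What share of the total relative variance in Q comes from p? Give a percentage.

31.6%

(δQ/Q)² = (-2·δc/c)² + (2·δu/u)² + (-3·δy/y)² + (2·δp/p)²
  c term: (-2×0.0350)² = 0.00490
  u term: (2×0.0960)² = 0.0369
  y term: (-3×0.0560)² = 0.0282
  p term: (2×0.0900)² = 0.0324
Total = 0.102. Share from p = 0.0324/0.102 = 0.316.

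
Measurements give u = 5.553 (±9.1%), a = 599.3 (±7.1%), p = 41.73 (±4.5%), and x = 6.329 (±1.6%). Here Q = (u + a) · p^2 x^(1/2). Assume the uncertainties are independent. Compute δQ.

Let w = u + a = 604.9. δw = √(δu² + δa²) = √(0.255 + 1810) = 42.6, so δw/w = 0.0704.
Q is then a monomial in w, p, x:
δQ/Q = √((δw/w)² + (2·δp/p)² + (½·δx/x)²) = √(0.00495 + 0.00810 + 6.4e-05) = 0.115
Q = 2.65e+06, so δQ = 0.115 × 2.65e+06 = 3.03e+05.

3.03e+05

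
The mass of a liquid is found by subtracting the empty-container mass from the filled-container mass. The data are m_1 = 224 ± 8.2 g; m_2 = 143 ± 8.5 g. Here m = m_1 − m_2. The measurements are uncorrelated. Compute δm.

Each term contributes (cᵢ δxᵢ)² to (δm)²:
  (δm_1)² = 67.2;  (δm_2)² = 72.2
δm = √(139) = 11.8 g

11.8 g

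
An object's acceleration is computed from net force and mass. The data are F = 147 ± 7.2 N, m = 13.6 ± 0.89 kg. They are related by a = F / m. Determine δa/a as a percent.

Each factor contributes (exponent × relative error)² to (δa/a)²:
  (1·δF/F)² = (1×0.0490)² = 0.00240;  (-1·δm/m)² = (-1×0.0654)² = 0.00428
δa/a = √(0.00668) = 0.0817

8.17%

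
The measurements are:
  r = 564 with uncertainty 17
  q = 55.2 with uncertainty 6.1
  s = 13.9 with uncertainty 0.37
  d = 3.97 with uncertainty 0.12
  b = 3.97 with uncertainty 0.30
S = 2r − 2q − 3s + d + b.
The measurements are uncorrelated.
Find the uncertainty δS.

36.1

For a sum/difference, combine absolute errors in quadrature:
  (2·δr)² = 1160;  (2·δq)² = 149;  (3·δs)² = 1.23;  (δd)² = 0.0144;  (δb)² = 0.0900
δS = √(1310) = 36.1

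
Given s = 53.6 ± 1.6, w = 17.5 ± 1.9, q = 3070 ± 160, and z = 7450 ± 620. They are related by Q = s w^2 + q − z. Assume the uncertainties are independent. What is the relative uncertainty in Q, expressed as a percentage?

Let p = s·w^2 = 16400. δp/p = √((1·δs/s)² + (2·δw/w)²) = √(0.000891 + 0.0472) = 0.219, so δp = 3600.
Q = p + q − z: δQ = √(δp² + δq² + δz²) = √(1.29e+07 + 25600 + 3.84e+05) = 3650
Q = 12000, so δQ/Q = 3650/12000 = 0.304.

30.4%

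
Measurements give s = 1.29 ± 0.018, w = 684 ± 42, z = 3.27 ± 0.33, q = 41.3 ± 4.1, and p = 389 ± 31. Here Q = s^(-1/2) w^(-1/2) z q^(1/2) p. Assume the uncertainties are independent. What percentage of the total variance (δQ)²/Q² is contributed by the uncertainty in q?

(δQ/Q)² = (−½·δs/s)² + (−½·δw/w)² + (1·δz/z)² + (½·δq/q)² + (1·δp/p)²
  s term: (-0.5×0.0140)² = 4.87e-05
  w term: (-0.5×0.0614)² = 0.000943
  z term: (1×0.101)² = 0.0102
  q term: (0.5×0.0993)² = 0.00246
  p term: (1×0.0797)² = 0.00635
Total = 0.0200. Share from q = 0.00246/0.0200 = 0.123.

12.3%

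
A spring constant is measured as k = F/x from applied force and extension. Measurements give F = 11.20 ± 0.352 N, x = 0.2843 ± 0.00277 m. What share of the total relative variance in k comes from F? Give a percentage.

(δk/k)² = (1·δF/F)² + (-1·δx/x)²
  F term: (1×0.0314)² = 0.000988
  x term: (-1×0.00974)² = 9.49e-05
Total = 0.00108. Share from F = 0.000988/0.00108 = 0.912.

91.2%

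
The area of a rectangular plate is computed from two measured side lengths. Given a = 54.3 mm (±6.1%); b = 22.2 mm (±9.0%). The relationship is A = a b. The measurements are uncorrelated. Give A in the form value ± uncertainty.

Products/powers → add relative errors in quadrature, weighted by exponent:
  (1·δa/a)² = (1×0.0610)² = 0.00372;  (1·δb/b)² = (1×0.0900)² = 0.00810
δA/A = √(0.0118) = 0.109
A = 1210 mm^2, so δA = 0.109 × 1210 = 131 mm^2.

1210 ± 131 mm^2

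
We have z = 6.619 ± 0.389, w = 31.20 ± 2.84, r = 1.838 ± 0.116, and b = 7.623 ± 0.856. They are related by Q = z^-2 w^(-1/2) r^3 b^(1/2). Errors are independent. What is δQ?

Since Q is a product/quotient, work with relative uncertainties:
  (-2·δz/z)² = (-2×0.0588)² = 0.0138;  (−½·δw/w)² = (-0.5×0.0910)² = 0.00207;  (3·δr/r)² = (3×0.0631)² = 0.0358;  (½·δb/b)² = (0.5×0.112)² = 0.00315
δQ/Q = √(0.0549) = 0.234
Q = 0.07005, so δQ = 0.234 × 0.07005 = 0.0164.

0.0164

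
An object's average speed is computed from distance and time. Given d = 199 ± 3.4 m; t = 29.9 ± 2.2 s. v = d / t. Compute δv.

v is a product of powers, so relative uncertainties combine in quadrature:
  (1·δd/d)² = (1×0.0171)² = 0.000292;  (-1·δt/t)² = (-1×0.0736)² = 0.00541
δv/v = √(0.00571) = 0.0755
v = 6.66 m/s, so δv = 0.0755 × 6.66 = 0.503 m/s.

0.503 m/s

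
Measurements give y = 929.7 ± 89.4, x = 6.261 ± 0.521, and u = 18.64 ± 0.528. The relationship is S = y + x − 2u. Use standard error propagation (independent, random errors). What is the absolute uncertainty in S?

Sums and differences: (δS)² = Σ (cᵢ δxᵢ)².
  (δy)² = 7990;  (δx)² = 0.271;  (2·δu)² = 1.12
δS = √(7990) = 89.4

89.4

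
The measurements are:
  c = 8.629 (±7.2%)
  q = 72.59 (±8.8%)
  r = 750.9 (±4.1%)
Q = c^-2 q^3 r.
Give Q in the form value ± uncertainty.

Relative error in a monomial: (δQ/Q)² = Σ (nᵢ · δxᵢ/xᵢ)².
  (-2·δc/c)² = (-2×0.0720)² = 0.0207;  (3·δq/q)² = (3×0.0880)² = 0.0697;  (1·δr/r)² = (1×0.0410)² = 0.00168
δQ/Q = √(0.0921) = 0.304
Q = 3.857e+06, so δQ = 0.304 × 3.857e+06 = 1.17e+06.

(3.857 ± 1.17) × 10^6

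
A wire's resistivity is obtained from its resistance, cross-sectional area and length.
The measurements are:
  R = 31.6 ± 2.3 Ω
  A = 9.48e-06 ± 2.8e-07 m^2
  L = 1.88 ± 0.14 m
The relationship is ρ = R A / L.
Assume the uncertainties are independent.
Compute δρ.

ρ is a product of powers, so relative uncertainties combine in quadrature:
  (1·δR/R)² = (1×0.0728)² = 0.00530;  (1·δA/A)² = (1×0.0295)² = 0.000872;  (-1·δL/L)² = (-1×0.0745)² = 0.00555
δρ/ρ = √(0.0117) = 0.108
ρ = 0.000159 Ω·m, so δρ = 0.108 × 0.000159 = 1.72e-05 Ω·m.

1.72e-05 Ω·m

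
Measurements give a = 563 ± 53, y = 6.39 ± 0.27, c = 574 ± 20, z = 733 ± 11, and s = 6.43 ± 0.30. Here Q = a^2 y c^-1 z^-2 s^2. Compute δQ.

Q is a product of powers, so relative uncertainties combine in quadrature:
  (2·δa/a)² = (2×0.0941)² = 0.0354;  (1·δy/y)² = (1×0.0423)² = 0.00179;  (-1·δc/c)² = (-1×0.0348)² = 0.00121;  (-2·δz/z)² = (-2×0.0150)² = 0.000901;  (2·δs/s)² = (2×0.0467)² = 0.00871
δQ/Q = √(0.0481) = 0.219
Q = 0.272, so δQ = 0.219 × 0.272 = 0.0595.

0.0595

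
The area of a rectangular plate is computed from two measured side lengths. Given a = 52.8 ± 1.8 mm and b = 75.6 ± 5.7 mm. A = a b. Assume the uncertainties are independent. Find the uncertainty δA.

For a monomial A ∝ a, b, fractional errors add in quadrature:
  (1·δa/a)² = (1×0.0341)² = 0.00116;  (1·δb/b)² = (1×0.0754)² = 0.00568
δA/A = √(0.00685) = 0.0827
A = 3990 mm^2, so δA = 0.0827 × 3990 = 330 mm^2.

330 mm^2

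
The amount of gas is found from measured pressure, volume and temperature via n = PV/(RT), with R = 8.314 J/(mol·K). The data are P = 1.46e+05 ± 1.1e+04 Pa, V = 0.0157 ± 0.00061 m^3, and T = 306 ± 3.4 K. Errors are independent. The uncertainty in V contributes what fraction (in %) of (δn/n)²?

(δn/n)² = (1·δP/P)² + (1·δV/V)² + (-1·δT/T)²
  P term: (1×0.0753)² = 0.00568
  V term: (1×0.0389)² = 0.00151
  T term: (-1×0.0111)² = 0.000123
Total = 0.00731. Share from V = 0.00151/0.00731 = 0.207.

20.7%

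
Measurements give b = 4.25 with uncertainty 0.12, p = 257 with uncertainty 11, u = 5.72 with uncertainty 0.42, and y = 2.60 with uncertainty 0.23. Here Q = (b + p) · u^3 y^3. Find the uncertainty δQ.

Let w = b + p = 261. δw = √(δb² + δp²) = √(0.0144 + 121) = 11.0, so δw/w = 0.0421.
Q is then a monomial in w, u, y:
δQ/Q = √((δw/w)² + (3·δu/u)² + (3·δy/y)²) = √(0.00177 + 0.0485 + 0.0704) = 0.347
Q = 8.59e+05, so δQ = 0.347 × 8.59e+05 = 2.99e+05.

2.99e+05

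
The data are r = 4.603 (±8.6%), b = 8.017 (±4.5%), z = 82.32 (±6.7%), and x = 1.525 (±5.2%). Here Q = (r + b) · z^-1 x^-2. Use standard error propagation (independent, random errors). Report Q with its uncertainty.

0.06592 ± 0.00862

Let u = r + b = 12.62. δu = √(δr² + δb²) = √(0.157 + 0.130) = 0.536, so δu/u = 0.0424.
Q is then a monomial in u, z, x:
δQ/Q = √((δu/u)² + (-1·δz/z)² + (-2·δx/x)²) = √(0.00180 + 0.00449 + 0.0108) = 0.131
Q = 0.06592, so δQ = 0.131 × 0.06592 = 0.00862.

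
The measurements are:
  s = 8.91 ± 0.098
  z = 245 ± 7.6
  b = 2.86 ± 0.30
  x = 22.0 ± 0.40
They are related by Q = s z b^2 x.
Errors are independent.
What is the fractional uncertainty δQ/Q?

For a monomial Q ∝ s, z, b^2, x, fractional errors add in quadrature:
  (1·δs/s)² = (1×0.0110)² = 0.000121;  (1·δz/z)² = (1×0.0310)² = 0.000962;  (2·δb/b)² = (2×0.105)² = 0.0440;  (1·δx/x)² = (1×0.0182)² = 0.000331
δQ/Q = √(0.0454) = 0.213

0.213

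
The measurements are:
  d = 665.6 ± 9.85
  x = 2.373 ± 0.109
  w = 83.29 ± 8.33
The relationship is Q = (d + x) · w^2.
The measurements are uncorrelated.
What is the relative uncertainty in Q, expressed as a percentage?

Let u = d + x = 668.0. δu = √(δd² + δx²) = √(97.0 + 0.0119) = 9.85, so δu/u = 0.0147.
Q is then a monomial in u, w:
δQ/Q = √((δu/u)² + (2·δw/w)²) = √(0.000217 + 0.0400) = 0.201

20.1%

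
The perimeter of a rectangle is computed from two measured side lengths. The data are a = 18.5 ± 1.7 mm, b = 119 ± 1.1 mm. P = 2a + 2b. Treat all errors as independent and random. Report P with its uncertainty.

Absolute uncertainties add in quadrature for a linear combination:
  (2·δa)² = 11.6;  (2·δb)² = 4.84
δP = √(16.4) = 4.05 mm
P = 275 mm.

275 ± 4.05 mm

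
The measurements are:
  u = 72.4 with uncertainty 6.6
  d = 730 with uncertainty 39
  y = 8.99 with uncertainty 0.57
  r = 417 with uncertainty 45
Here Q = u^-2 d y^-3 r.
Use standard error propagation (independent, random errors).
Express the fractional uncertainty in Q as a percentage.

Q is a product of powers, so relative uncertainties combine in quadrature:
  (-2·δu/u)² = (-2×0.0912)² = 0.0332;  (1·δd/d)² = (1×0.0534)² = 0.00285;  (-3·δy/y)² = (-3×0.0634)² = 0.0362;  (1·δr/r)² = (1×0.108)² = 0.0116
δQ/Q = √(0.0839) = 0.290

29.0%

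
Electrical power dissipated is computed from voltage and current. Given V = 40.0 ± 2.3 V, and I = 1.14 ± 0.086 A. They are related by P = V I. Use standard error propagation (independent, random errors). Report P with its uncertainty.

45.6 ± 4.33 W

Each factor contributes (exponent × relative error)² to (δP/P)²:
  (1·δV/V)² = (1×0.0575)² = 0.00331;  (1·δI/I)² = (1×0.0754)² = 0.00569
δP/P = √(0.00900) = 0.0949
P = 45.6 W, so δP = 0.0949 × 45.6 = 4.33 W.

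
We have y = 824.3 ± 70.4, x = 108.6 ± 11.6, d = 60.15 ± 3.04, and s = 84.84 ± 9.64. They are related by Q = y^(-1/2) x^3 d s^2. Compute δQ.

Since Q is a product/quotient, work with relative uncertainties:
  (−½·δy/y)² = (-0.5×0.0854)² = 0.00182;  (3·δx/x)² = (3×0.107)² = 0.103;  (1·δd/d)² = (1×0.0505)² = 0.00255;  (2·δs/s)² = (2×0.114)² = 0.0516
δQ/Q = √(0.159) = 0.398
Q = 1.931e+10, so δQ = 0.398 × 1.931e+10 = 7.69e+09.

7.69e+09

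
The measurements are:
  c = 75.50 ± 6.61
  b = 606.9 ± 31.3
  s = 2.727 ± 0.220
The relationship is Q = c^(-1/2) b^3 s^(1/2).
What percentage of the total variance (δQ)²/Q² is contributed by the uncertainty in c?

6.97%

(δQ/Q)² = (−½·δc/c)² + (3·δb/b)² + (½·δs/s)²
  c term: (-0.5×0.0875)² = 0.00192
  b term: (3×0.0516)² = 0.0239
  s term: (0.5×0.0807)² = 0.00163
Total = 0.0275. Share from c = 0.00192/0.0275 = 0.0697.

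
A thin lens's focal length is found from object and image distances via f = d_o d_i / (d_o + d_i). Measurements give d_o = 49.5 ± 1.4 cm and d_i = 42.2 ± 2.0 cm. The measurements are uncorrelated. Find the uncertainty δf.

∂f/∂d_o = (d_i/(d_o+d_i))² = 0.212;  ∂f/∂d_i = (d_o/(d_o+d_i))² = 0.291
δf = √((∂f/∂d_o · δd_o)² + (∂f/∂d_i · δd_i)²) = √(0.0879 + 0.340) = 0.654 cm

0.654 cm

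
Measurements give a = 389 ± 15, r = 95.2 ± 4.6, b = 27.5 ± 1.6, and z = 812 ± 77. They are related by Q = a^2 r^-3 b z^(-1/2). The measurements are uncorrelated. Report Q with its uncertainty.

0.169 ± 0.0306

Products/powers → add relative errors in quadrature, weighted by exponent:
  (2·δa/a)² = (2×0.0386)² = 0.00595;  (-3·δr/r)² = (-3×0.0483)² = 0.0210;  (1·δb/b)² = (1×0.0582)² = 0.00339;  (−½·δz/z)² = (-0.5×0.0948)² = 0.00225
δQ/Q = √(0.0326) = 0.181
Q = 0.169, so δQ = 0.181 × 0.169 = 0.0306.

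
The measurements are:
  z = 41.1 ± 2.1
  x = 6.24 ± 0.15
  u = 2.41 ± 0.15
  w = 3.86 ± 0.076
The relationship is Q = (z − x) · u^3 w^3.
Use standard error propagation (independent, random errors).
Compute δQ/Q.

Let h = z − x = 34.9. δh = √(δz² + δx²) = √(4.41 + 0.0225) = 2.11, so δh/h = 0.0604.
Q is then a monomial in h, u, w:
δQ/Q = √((δh/h)² + (3·δu/u)² + (3·δw/w)²) = √(0.00365 + 0.0349 + 0.00349) = 0.205

0.205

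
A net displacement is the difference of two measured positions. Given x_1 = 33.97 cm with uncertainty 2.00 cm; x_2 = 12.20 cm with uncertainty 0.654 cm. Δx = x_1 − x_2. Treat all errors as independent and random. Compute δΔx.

2.10 cm

For a sum/difference, combine absolute errors in quadrature:
  (δx_1)² = 4.00;  (δx_2)² = 0.428
δΔx = √(4.43) = 2.10 cm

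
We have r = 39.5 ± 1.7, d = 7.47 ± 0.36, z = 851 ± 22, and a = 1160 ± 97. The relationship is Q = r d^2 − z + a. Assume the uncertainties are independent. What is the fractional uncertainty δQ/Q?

0.101

Let p = r·d^2 = 2200. δp/p = √((1·δr/r)² + (2·δd/d)²) = √(0.00185 + 0.00929) = 0.106, so δp = 233.
Q = p − z + a: δQ = √(δp² + δz² + δa²) = √(54100 + 484 + 9410) = 253
Q = 2510, so δQ/Q = 253/2510 = 0.101.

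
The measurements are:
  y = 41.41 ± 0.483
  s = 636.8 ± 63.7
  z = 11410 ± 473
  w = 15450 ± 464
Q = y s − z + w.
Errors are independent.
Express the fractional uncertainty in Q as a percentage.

Let p = y·s = 26370. δp/p = √((1·δy/y)² + (1·δs/s)²) = √(0.000136 + 0.0100) = 0.101, so δp = 2660.
Q = p − z + w: δQ = √(δp² + δz² + δw²) = √(7.05e+06 + 2.24e+05 + 2.15e+05) = 2740
Q = 30410, so δQ/Q = 2740/30410 = 0.0900.

9.00%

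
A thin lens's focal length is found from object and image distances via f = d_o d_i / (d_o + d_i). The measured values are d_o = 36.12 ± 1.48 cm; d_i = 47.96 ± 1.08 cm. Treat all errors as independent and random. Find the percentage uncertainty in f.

∂f/∂d_o = (d_i/(d_o+d_i))² = 0.325;  ∂f/∂d_i = (d_o/(d_o+d_i))² = 0.185
δf = √((∂f/∂d_o · δd_o)² + (∂f/∂d_i · δd_i)²) = √(0.232 + 0.0397) = 0.521 cm
f = 20.60 cm, so δf/f = 0.521/20.60 = 0.0253.

2.53%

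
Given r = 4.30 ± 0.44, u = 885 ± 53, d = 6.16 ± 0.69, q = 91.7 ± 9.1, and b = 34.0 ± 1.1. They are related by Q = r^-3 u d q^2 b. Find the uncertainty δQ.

Products/powers → add relative errors in quadrature, weighted by exponent:
  (-3·δr/r)² = (-3×0.102)² = 0.0942;  (1·δu/u)² = (1×0.0599)² = 0.00359;  (1·δd/d)² = (1×0.112)² = 0.0125;  (2·δq/q)² = (2×0.0992)² = 0.0394;  (1·δb/b)² = (1×0.0324)² = 0.00105
δQ/Q = √(0.151) = 0.388
Q = 1.96e+07, so δQ = 0.388 × 1.96e+07 = 7.61e+06.

7.61e+06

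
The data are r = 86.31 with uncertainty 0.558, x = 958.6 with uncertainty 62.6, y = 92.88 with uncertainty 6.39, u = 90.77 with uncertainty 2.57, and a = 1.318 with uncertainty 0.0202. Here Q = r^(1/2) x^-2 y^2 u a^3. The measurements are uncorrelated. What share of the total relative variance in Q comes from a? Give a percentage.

5.43%

(δQ/Q)² = (½·δr/r)² + (-2·δx/x)² + (2·δy/y)² + (1·δu/u)² + (3·δa/a)²
  r term: (0.5×0.00647)² = 1.04e-05
  x term: (-2×0.0653)² = 0.0171
  y term: (2×0.0688)² = 0.0189
  u term: (1×0.0283)² = 0.000802
  a term: (3×0.0153)² = 0.00211
Total = 0.0389. Share from a = 0.00211/0.0389 = 0.0543.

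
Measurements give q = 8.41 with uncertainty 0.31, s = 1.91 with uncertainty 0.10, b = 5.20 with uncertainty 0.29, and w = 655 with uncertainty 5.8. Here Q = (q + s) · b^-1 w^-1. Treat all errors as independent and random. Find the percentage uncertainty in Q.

Let u = q + s = 10.3. δu = √(δq² + δs²) = √(0.0961 + 0.0100) = 0.326, so δu/u = 0.0316.
Q is then a monomial in u, b, w:
δQ/Q = √((δu/u)² + (-1·δb/b)² + (-1·δw/w)²) = √(0.000996 + 0.00311 + 7.84e-05) = 0.0647

6.47%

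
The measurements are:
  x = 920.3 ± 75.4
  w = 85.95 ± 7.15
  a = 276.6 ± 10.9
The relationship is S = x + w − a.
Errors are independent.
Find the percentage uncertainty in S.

10.5%

For a sum/difference, combine absolute errors in quadrature:
  (δx)² = 5690;  (δw)² = 51.1;  (δa)² = 119
δS = √(5860) = 76.5
S = 729.6, so δS/S = 76.5/729.6 = 0.105.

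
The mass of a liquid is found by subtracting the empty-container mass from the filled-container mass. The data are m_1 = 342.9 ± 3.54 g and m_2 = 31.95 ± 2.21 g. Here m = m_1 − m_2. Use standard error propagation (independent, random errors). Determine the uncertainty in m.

4.17 g

Sums and differences: (δm)² = Σ (cᵢ δxᵢ)².
  (δm_1)² = 12.5;  (δm_2)² = 4.88
δm = √(17.4) = 4.17 g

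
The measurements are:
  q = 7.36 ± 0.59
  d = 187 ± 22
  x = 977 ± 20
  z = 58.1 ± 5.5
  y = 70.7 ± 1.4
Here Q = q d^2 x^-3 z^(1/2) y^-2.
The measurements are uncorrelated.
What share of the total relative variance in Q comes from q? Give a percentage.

(δQ/Q)² = (1·δq/q)² + (2·δd/d)² + (-3·δx/x)² + (½·δz/z)² + (-2·δy/y)²
  q term: (1×0.0802)² = 0.00643
  d term: (2×0.118)² = 0.0554
  x term: (-3×0.0205)² = 0.00377
  z term: (0.5×0.0947)² = 0.00224
  y term: (-2×0.0198)² = 0.00157
Total = 0.0694. Share from q = 0.00643/0.0694 = 0.0926.

9.26%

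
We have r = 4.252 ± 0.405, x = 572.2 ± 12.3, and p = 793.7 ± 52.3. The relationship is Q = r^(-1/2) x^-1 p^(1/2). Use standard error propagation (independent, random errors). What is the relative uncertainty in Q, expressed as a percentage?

6.18%

Q is a product of powers, so relative uncertainties combine in quadrature:
  (−½·δr/r)² = (-0.5×0.0952)² = 0.00227;  (-1·δx/x)² = (-1×0.0215)² = 0.000462;  (½·δp/p)² = (0.5×0.0659)² = 0.00109
δQ/Q = √(0.00382) = 0.0618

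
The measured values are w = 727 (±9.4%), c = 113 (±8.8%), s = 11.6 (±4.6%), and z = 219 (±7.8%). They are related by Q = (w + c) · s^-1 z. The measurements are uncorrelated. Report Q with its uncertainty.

Let u = w + c = 840. δu = √(δw² + δc²) = √(4670 + 98.9) = 69.1, so δu/u = 0.0822.
Q is then a monomial in u, s, z:
δQ/Q = √((δu/u)² + (-1·δs/s)² + (1·δz/z)²) = √(0.00676 + 0.00212 + 0.00608) = 0.122
Q = 15900, so δQ = 0.122 × 15900 = 1940.

15900 ± 1940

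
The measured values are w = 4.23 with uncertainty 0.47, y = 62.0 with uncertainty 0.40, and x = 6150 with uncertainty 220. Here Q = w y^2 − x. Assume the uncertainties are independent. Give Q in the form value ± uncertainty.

10100 ± 1830

Let p = w·y^2 = 16300. δp/p = √((1·δw/w)² + (2·δy/y)²) = √(0.0123 + 0.000166) = 0.112, so δp = 1820.
Q = p − x: δQ = √(δp² + δx²) = √(3.31e+06 + 48400) = 1830
Q = 10100.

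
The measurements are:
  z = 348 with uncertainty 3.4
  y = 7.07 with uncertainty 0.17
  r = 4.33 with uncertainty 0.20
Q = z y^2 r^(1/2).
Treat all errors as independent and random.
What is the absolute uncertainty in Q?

1960

Since Q is a product/quotient, work with relative uncertainties:
  (1·δz/z)² = (1×0.00977)² = 9.55e-05;  (2·δy/y)² = (2×0.0240)² = 0.00231;  (½·δr/r)² = (0.5×0.0462)² = 0.000533
δQ/Q = √(0.00294) = 0.0542
Q = 36200, so δQ = 0.0542 × 36200 = 1960.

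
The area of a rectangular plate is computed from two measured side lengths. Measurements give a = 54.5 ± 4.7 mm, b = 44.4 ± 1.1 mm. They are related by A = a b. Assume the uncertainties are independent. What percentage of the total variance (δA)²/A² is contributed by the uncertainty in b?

7.62%

(δA/A)² = (1·δa/a)² + (1·δb/b)²
  a term: (1×0.0862)² = 0.00744
  b term: (1×0.0248)² = 0.000614
Total = 0.00805. Share from b = 0.000614/0.00805 = 0.0762.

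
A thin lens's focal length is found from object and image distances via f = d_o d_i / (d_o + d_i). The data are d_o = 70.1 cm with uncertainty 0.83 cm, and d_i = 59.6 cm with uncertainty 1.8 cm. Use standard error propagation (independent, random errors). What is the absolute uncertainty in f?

∂f/∂d_o = (d_i/(d_o+d_i))² = 0.211;  ∂f/∂d_i = (d_o/(d_o+d_i))² = 0.292
δf = √((∂f/∂d_o · δd_o)² + (∂f/∂d_i · δd_i)²) = √(0.0307 + 0.276) = 0.554 cm

0.554 cm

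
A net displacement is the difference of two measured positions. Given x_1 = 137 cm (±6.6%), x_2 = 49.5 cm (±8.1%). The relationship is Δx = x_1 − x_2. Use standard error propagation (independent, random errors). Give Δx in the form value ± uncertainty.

87.5 ± 9.89 cm

For a sum/difference, combine absolute errors in quadrature:
  (δx_1)² = 81.8;  (δx_2)² = 16.1
δΔx = √(97.8) = 9.89 cm
Δx = 87.5 cm.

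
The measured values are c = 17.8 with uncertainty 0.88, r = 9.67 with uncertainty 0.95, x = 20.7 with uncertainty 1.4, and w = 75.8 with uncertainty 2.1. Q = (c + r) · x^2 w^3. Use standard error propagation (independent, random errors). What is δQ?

8.49e+08

Let u = c + r = 27.5. δu = √(δc² + δr²) = √(0.774 + 0.902) = 1.29, so δu/u = 0.0471.
Q is then a monomial in u, x, w:
δQ/Q = √((δu/u)² + (2·δx/x)² + (3·δw/w)²) = √(0.00222 + 0.0183 + 0.00691) = 0.166
Q = 5.13e+09, so δQ = 0.166 × 5.13e+09 = 8.49e+08.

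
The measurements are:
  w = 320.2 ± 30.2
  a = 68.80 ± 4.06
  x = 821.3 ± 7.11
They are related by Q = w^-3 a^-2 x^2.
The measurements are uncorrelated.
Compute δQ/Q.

Since Q is a product/quotient, work with relative uncertainties:
  (-3·δw/w)² = (-3×0.0943)² = 0.0801;  (-2·δa/a)² = (-2×0.0590)² = 0.0139;  (2·δx/x)² = (2×0.00866)² = 0.000300
δQ/Q = √(0.0943) = 0.307

0.307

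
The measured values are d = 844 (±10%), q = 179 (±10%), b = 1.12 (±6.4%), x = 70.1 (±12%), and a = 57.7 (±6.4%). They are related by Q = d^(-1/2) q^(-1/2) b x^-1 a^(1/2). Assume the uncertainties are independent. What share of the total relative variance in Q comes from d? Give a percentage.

10.2%

(δQ/Q)² = (−½·δd/d)² + (−½·δq/q)² + (1·δb/b)² + (-1·δx/x)² + (½·δa/a)²
  d term: (-0.5×0.100)² = 0.00250
  q term: (-0.5×0.100)² = 0.00250
  b term: (1×0.0640)² = 0.00410
  x term: (-1×0.120)² = 0.0144
  a term: (0.5×0.0640)² = 0.00102
Total = 0.0245. Share from d = 0.00250/0.0245 = 0.102.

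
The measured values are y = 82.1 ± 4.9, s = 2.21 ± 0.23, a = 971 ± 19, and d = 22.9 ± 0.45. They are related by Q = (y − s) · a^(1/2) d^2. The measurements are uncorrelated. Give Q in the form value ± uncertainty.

Let u = y − s = 79.9. δu = √(δy² + δs²) = √(24.0 + 0.0529) = 4.91, so δu/u = 0.0614.
Q is then a monomial in u, a, d:
δQ/Q = √((δu/u)² + (½·δa/a)² + (2·δd/d)²) = √(0.00377 + 9.57e-05 + 0.00154) = 0.0736
Q = 1.31e+06, so δQ = 0.0736 × 1.31e+06 = 96000.

(1.31 ± 0.0960) × 10^6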